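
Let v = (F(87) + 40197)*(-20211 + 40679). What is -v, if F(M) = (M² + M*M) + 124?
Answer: -1135134812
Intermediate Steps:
F(M) = 124 + 2*M² (F(M) = (M² + M²) + 124 = 2*M² + 124 = 124 + 2*M²)
v = 1135134812 (v = ((124 + 2*87²) + 40197)*(-20211 + 40679) = ((124 + 2*7569) + 40197)*20468 = ((124 + 15138) + 40197)*20468 = (15262 + 40197)*20468 = 55459*20468 = 1135134812)
-v = -1*1135134812 = -1135134812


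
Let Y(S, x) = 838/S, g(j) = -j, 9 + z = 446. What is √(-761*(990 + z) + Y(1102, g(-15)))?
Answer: 3*I*√36632707142/551 ≈ 1042.1*I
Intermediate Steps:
z = 437 (z = -9 + 446 = 437)
√(-761*(990 + z) + Y(1102, g(-15))) = √(-761*(990 + 437) + 838/1102) = √(-761*1427 + 838*(1/1102)) = √(-1085947 + 419/551) = √(-598356378/551) = 3*I*√36632707142/551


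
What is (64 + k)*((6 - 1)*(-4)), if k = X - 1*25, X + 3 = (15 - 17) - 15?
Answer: -380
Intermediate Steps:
X = -20 (X = -3 + ((15 - 17) - 15) = -3 + (-2 - 15) = -3 - 17 = -20)
k = -45 (k = -20 - 1*25 = -20 - 25 = -45)
(64 + k)*((6 - 1)*(-4)) = (64 - 45)*((6 - 1)*(-4)) = 19*(5*(-4)) = 19*(-20) = -380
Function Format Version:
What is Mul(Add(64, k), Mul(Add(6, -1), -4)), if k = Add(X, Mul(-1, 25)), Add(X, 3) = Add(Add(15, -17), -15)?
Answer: -380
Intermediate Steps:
X = -20 (X = Add(-3, Add(Add(15, -17), -15)) = Add(-3, Add(-2, -15)) = Add(-3, -17) = -20)
k = -45 (k = Add(-20, Mul(-1, 25)) = Add(-20, -25) = -45)
Mul(Add(64, k), Mul(Add(6, -1), -4)) = Mul(Add(64, -45), Mul(Add(6, -1), -4)) = Mul(19, Mul(5, -4)) = Mul(19, -20) = -380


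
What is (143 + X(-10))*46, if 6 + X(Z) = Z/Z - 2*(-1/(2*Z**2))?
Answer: 317423/50 ≈ 6348.5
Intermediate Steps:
X(Z) = -5 + Z**(-2) (X(Z) = -6 + (Z/Z - 2*(-1/(2*Z**2))) = -6 + (1 - 2*(-1/(2*Z**2))) = -6 + (1 - (-1)/Z**2) = -6 + (1 + Z**(-2)) = -5 + Z**(-2))
(143 + X(-10))*46 = (143 + (-5 + (-10)**(-2)))*46 = (143 + (-5 + 1/100))*46 = (143 - 499/100)*46 = (13801/100)*46 = 317423/50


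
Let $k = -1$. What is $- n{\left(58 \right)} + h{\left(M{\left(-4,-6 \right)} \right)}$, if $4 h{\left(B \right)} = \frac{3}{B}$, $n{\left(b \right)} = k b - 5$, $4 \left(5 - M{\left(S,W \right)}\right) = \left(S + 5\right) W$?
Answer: $\frac{1641}{26} \approx 63.115$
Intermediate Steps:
$M{\left(S,W \right)} = 5 - \frac{W \left(5 + S\right)}{4}$ ($M{\left(S,W \right)} = 5 - \frac{\left(S + 5\right) W}{4} = 5 - \frac{\left(5 + S\right) W}{4} = 5 - \frac{W \left(5 + S\right)}{4}$)
$n{\left(b \right)} = -5 - b$ ($n{\left(b \right)} = - b - 5 = -5 - b$)
$h{\left(B \right)} = \frac{3}{4 B}$ ($h{\left(B \right)} = \frac{3 \frac{1}{B}}{4} = \frac{3}{4 B}$)
$- n{\left(58 \right)} + h{\left(M{\left(-4,-6 \right)} \right)} = - (-5 - 58) + \frac{3}{4 \left(5 - - \frac{15}{2} - \left(-1\right) \left(-6\right)\right)} = - (-5 - 58) + \frac{3}{4 \left(5 + \frac{15}{2} - 6\right)} = \left(-1\right) \left(-63\right) + \frac{3}{4 \cdot \frac{13}{2}} = 63 + \frac{3}{4} \cdot \frac{2}{13} = 63 + \frac{3}{26} = \frac{1641}{26}$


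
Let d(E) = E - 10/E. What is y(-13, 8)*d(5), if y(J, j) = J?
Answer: -39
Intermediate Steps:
y(-13, 8)*d(5) = -13*(5 - 10/5) = -13*(5 - 10*⅕) = -13*(5 - 2) = -13*3 = -39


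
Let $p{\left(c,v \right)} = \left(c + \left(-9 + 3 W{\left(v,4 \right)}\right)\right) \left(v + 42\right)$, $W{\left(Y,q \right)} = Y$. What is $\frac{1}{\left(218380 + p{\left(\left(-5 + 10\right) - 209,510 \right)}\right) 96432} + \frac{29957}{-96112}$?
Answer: $- \frac{170686263354389}{547618190876736} \approx -0.31169$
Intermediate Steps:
$p{\left(c,v \right)} = \left(42 + v\right) \left(-9 + c + 3 v\right)$ ($p{\left(c,v \right)} = \left(c + \left(-9 + 3 v\right)\right) \left(v + 42\right) = \left(-9 + c + 3 v\right) \left(42 + v\right) = \left(42 + v\right) \left(-9 + c + 3 v\right)$)
$\frac{1}{\left(218380 + p{\left(\left(-5 + 10\right) - 209,510 \right)}\right) 96432} + \frac{29957}{-96112} = \frac{1}{\left(218380 + \left(-378 + 3 \cdot 510^{2} + 42 \left(\left(-5 + 10\right) - 209\right) + 117 \cdot 510 + \left(\left(-5 + 10\right) - 209\right) 510\right)\right) 96432} + \frac{29957}{-96112} = \frac{1}{218380 + \left(-378 + 3 \cdot 260100 + 42 \left(5 - 209\right) + 59670 + \left(5 - 209\right) 510\right)} \frac{1}{96432} + 29957 \left(- \frac{1}{96112}\right) = \frac{1}{218380 + \left(-378 + 780300 + 42 \left(-204\right) + 59670 - 104040\right)} \frac{1}{96432} - \frac{29957}{96112} = \frac{1}{218380 - -726984} \cdot \frac{1}{96432} - \frac{29957}{96112} = \frac{1}{218380 + 726984} \cdot \frac{1}{96432} - \frac{29957}{96112} = \frac{1}{945364} \cdot \frac{1}{96432} - \frac{29957}{96112} = \frac{1}{91163341248} - \frac{29957}{96112} = - \frac{170686263354389}{547618190876736}$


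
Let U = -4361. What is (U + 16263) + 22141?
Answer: 34043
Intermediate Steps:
(U + 16263) + 22141 = (-4361 + 16263) + 22141 = 11902 + 22141 = 34043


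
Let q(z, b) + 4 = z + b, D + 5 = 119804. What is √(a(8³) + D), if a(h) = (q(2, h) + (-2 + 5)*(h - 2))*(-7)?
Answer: √105519 ≈ 324.84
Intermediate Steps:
D = 119799 (D = -5 + 119804 = 119799)
q(z, b) = -4 + b + z (q(z, b) = -4 + (z + b) = -4 + (b + z) = -4 + b + z)
a(h) = 56 - 28*h (a(h) = ((-4 + h + 2) + (-2 + 5)*(h - 2))*(-7) = ((-2 + h) + 3*(-2 + h))*(-7) = ((-2 + h) + (-6 + 3*h))*(-7) = (-8 + 4*h)*(-7) = 56 - 28*h)
√(a(8³) + D) = √((56 - 28*8³) + 119799) = √((56 - 28*512) + 119799) = √((56 - 14336) + 119799) = √(-14280 + 119799) = √105519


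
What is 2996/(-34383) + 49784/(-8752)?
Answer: -217243033/37615002 ≈ -5.7754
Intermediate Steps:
2996/(-34383) + 49784/(-8752) = 2996*(-1/34383) + 49784*(-1/8752) = -2996/34383 - 6223/1094 = -217243033/37615002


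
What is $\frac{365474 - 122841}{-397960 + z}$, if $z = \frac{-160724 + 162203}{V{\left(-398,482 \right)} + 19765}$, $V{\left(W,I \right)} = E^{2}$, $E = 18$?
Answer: $- \frac{4874254337}{7994616961} \approx -0.60969$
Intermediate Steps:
$V{\left(W,I \right)} = 324$ ($V{\left(W,I \right)} = 18^{2} = 324$)
$z = \frac{1479}{20089}$ ($z = \frac{-160724 + 162203}{324 + 19765} = \frac{1479}{20089} \approx 0.073622$)
$\frac{365474 - 122841}{-397960 + z} = \frac{365474 - 122841}{-397960 + \frac{1479}{20089}} = \frac{242633}{- \frac{7994616961}{20089}} = 242633 \left(- \frac{20089}{7994616961}\right) = - \frac{4874254337}{7994616961}$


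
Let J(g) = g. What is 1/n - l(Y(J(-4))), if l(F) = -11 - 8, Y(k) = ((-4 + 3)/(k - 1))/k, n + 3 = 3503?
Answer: 66501/3500 ≈ 19.000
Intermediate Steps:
n = 3500 (n = -3 + 3503 = 3500)
Y(k) = -1/(k*(-1 + k)) (Y(k) = (-1/(-1 + k))/k = -1/(k*(-1 + k)))
l(F) = -19
1/n - l(Y(J(-4))) = 1/3500 - 1*(-19) = 1/3500 + 19 = 66501/3500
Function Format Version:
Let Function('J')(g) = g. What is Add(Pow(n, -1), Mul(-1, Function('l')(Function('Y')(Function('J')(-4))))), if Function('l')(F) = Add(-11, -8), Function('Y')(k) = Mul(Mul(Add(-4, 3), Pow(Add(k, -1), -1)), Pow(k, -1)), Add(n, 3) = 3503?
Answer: Rational(66501, 3500) ≈ 19.000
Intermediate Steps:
n = 3500 (n = Add(-3, 3503) = 3500)
Function('Y')(k) = Mul(-1, Pow(k, -1), Pow(Add(-1, k), -1)) (Function('Y')(k) = Mul(Mul(-1, Pow(Add(-1, k), -1)), Pow(k, -1)) = Mul(-1, Pow(k, -1), Pow(Add(-1, k), -1)))
Function('l')(F) = -19
Add(Pow(n, -1), Mul(-1, Function('l')(Function('Y')(Function('J')(-4))))) = Add(Pow(3500, -1), Mul(-1, -19)) = Add(Rational(1, 3500), 19) = Rational(66501, 3500)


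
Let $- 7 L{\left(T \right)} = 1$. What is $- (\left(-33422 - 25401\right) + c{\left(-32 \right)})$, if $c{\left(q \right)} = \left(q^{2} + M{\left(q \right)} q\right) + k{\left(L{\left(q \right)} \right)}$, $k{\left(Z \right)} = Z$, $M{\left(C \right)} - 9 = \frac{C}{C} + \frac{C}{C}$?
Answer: $\frac{407058}{7} \approx 58151.0$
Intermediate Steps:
$L{\left(T \right)} = - \frac{1}{7}$ ($L{\left(T \right)} = \left(- \frac{1}{7}\right) 1 = - \frac{1}{7}$)
$M{\left(C \right)} = 11$ ($M{\left(C \right)} = 9 + \left(\frac{C}{C} + \frac{C}{C}\right) = 9 + \left(1 + 1\right) = 9 + 2 = 11$)
$c{\left(q \right)} = - \frac{1}{7} + q^{2} + 11 q$ ($c{\left(q \right)} = \left(q^{2} + 11 q\right) - \frac{1}{7} = - \frac{1}{7} + q^{2} + 11 q$)
$- (\left(-33422 - 25401\right) + c{\left(-32 \right)}) = - (\left(-33422 - 25401\right) + \left(- \frac{1}{7} + \left(-32\right)^{2} + 11 \left(-32\right)\right)) = - (\left(-33422 - 25401\right) - - \frac{4703}{7}) = - (-58823 + \frac{4703}{7}) = \left(-1\right) \left(- \frac{407058}{7}\right) = \frac{407058}{7}$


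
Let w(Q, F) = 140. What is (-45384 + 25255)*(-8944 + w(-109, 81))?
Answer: 177215716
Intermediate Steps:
(-45384 + 25255)*(-8944 + w(-109, 81)) = (-45384 + 25255)*(-8944 + 140) = -20129*(-8804) = 177215716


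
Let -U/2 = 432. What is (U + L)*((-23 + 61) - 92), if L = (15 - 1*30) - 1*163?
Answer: 56268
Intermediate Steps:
U = -864 (U = -2*432 = -864)
L = -178 (L = (15 - 30) - 163 = -15 - 163 = -178)
(U + L)*((-23 + 61) - 92) = (-864 - 178)*((-23 + 61) - 92) = -1042*(38 - 92) = -1042*(-54) = 56268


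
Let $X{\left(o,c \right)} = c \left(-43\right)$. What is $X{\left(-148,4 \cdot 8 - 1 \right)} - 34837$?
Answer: $-36170$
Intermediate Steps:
$X{\left(o,c \right)} = - 43 c$
$X{\left(-148,4 \cdot 8 - 1 \right)} - 34837 = - 43 \left(4 \cdot 8 - 1\right) - 34837 = - 43 \left(32 - 1\right) - 34837 = \left(-43\right) 31 - 34837 = -1333 - 34837 = -36170$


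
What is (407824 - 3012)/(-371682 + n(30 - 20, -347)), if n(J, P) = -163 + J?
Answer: -404812/371835 ≈ -1.0887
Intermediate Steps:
(407824 - 3012)/(-371682 + n(30 - 20, -347)) = (407824 - 3012)/(-371682 + (-163 + (30 - 20))) = 404812/(-371682 + (-163 + 10)) = 404812/(-371682 - 153) = 404812/(-371835) = 404812*(-1/371835) = -404812/371835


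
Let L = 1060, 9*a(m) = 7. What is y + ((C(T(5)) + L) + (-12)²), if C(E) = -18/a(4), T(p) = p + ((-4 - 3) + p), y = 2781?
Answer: 27733/7 ≈ 3961.9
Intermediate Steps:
a(m) = 7/9 (a(m) = (⅑)*7 = 7/9)
T(p) = -7 + 2*p (T(p) = p + (-7 + p) = -7 + 2*p)
C(E) = -162/7 (C(E) = -18/7/9 = -18*9/7 = -162/7)
y + ((C(T(5)) + L) + (-12)²) = 2781 + ((-162/7 + 1060) + (-12)²) = 2781 + (7258/7 + 144) = 2781 + 8266/7 = 27733/7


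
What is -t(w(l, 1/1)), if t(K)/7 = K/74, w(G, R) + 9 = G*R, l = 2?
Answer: 49/74 ≈ 0.66216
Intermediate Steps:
w(G, R) = -9 + G*R
t(K) = 7*K/74 (t(K) = 7*(K/74) = 7*K/74)
-t(w(l, 1/1)) = -7*(-9 + 2/1)/74 = -7*(-9 + 2*1)/74 = -7*(-9 + 2)/74 = -7*(-7)/74 = -1*(-49/74) = 49/74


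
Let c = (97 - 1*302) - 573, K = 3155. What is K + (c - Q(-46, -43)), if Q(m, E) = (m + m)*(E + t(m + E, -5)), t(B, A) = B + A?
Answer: -10227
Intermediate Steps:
t(B, A) = A + B
Q(m, E) = 2*m*(-5 + m + 2*E) (Q(m, E) = (m + m)*(E + (-5 + (m + E))) = (2*m)*(E + (-5 + (E + m))) = (2*m)*(E + (-5 + E + m)) = (2*m)*(-5 + m + 2*E) = 2*m*(-5 + m + 2*E))
c = -778 (c = (97 - 302) - 573 = -205 - 573 = -778)
K + (c - Q(-46, -43)) = 3155 + (-778 - 2*(-46)*(-5 - 46 + 2*(-43))) = 3155 + (-778 - 2*(-46)*(-5 - 46 - 86)) = 3155 + (-778 - 2*(-46)*(-137)) = 3155 + (-778 - 1*12604) = 3155 + (-778 - 12604) = 3155 - 13382 = -10227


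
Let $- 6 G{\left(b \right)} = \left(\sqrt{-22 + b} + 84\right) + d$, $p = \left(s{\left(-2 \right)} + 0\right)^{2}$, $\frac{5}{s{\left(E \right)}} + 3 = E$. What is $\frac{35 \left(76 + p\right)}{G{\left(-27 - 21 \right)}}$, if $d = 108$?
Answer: $- \frac{1552320}{18467} + \frac{8085 i \sqrt{70}}{18467} \approx -84.059 + 3.663 i$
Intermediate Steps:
$s{\left(E \right)} = \frac{5}{-3 + E}$
$p = 1$ ($p = \left(\frac{5}{-3 - 2} + 0\right)^{2} = \left(\frac{5}{-5} + 0\right)^{2} = \left(5 \left(- \frac{1}{5}\right) + 0\right)^{2} = \left(-1 + 0\right)^{2} = \left(-1\right)^{2} = 1$)
$G{\left(b \right)} = -32 - \frac{\sqrt{-22 + b}}{6}$ ($G{\left(b \right)} = - \frac{\left(\sqrt{-22 + b} + 84\right) + 108}{6} = - \frac{\left(84 + \sqrt{-22 + b}\right) + 108}{6} = - \frac{192 + \sqrt{-22 + b}}{6} = -32 - \frac{\sqrt{-22 + b}}{6}$)
$\frac{35 \left(76 + p\right)}{G{\left(-27 - 21 \right)}} = \frac{35 \left(76 + 1\right)}{-32 - \frac{\sqrt{-22 - 48}}{6}} = \frac{35 \cdot 77}{-32 - \frac{\sqrt{-22 - 48}}{6}} = \frac{2695}{-32 - \frac{\sqrt{-70}}{6}} = \frac{2695}{-32 - \frac{i \sqrt{70}}{6}}$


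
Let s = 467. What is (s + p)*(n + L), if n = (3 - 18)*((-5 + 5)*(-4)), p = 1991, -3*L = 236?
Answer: -580088/3 ≈ -1.9336e+5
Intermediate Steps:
L = -236/3 (L = -⅓*236 = -236/3 ≈ -78.667)
n = 0 (n = -0*(-4) = -15*0 = 0)
(s + p)*(n + L) = (467 + 1991)*(0 - 236/3) = 2458*(-236/3) = -580088/3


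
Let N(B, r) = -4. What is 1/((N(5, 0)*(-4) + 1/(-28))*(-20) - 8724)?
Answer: -7/63303 ≈ -0.00011058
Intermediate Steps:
1/((N(5, 0)*(-4) + 1/(-28))*(-20) - 8724) = 1/((-4*(-4) + 1/(-28))*(-20) - 8724) = 1/((16 - 1/28)*(-20) - 8724) = 1/((447/28)*(-20) - 8724) = 1/(-2235/7 - 8724) = 1/(-63303/7) = -7/63303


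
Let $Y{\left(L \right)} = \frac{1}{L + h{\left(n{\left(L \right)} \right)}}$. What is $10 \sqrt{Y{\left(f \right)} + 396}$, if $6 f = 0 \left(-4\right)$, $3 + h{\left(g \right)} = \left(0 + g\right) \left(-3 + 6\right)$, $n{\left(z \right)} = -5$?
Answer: $\frac{5 \sqrt{14254}}{3} \approx 198.98$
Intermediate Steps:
$h{\left(g \right)} = -3 + 3 g$ ($h{\left(g \right)} = -3 + \left(0 + g\right) \left(-3 + 6\right) = -3 + g 3 = -3 + 3 g$)
$f = 0$ ($f = \frac{0 \left(-4\right)}{6} = \frac{1}{6} \cdot 0 = 0$)
$Y{\left(L \right)} = \frac{1}{-18 + L}$ ($Y{\left(L \right)} = \frac{1}{L + \left(-3 + 3 \left(-5\right)\right)} = \frac{1}{L - 18} = \frac{1}{-18 + L}$)
$10 \sqrt{Y{\left(f \right)} + 396} = 10 \sqrt{\frac{1}{-18 + 0} + 396} = 10 \sqrt{\frac{1}{-18} + 396} = 10 \sqrt{- \frac{1}{18} + 396} = 10 \sqrt{\frac{7127}{18}} = 10 \frac{\sqrt{14254}}{6} = \frac{5 \sqrt{14254}}{3}$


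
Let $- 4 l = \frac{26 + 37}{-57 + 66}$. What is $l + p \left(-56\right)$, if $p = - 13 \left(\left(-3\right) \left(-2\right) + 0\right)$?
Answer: $\frac{17465}{4} \approx 4366.3$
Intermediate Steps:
$l = - \frac{7}{4}$ ($l = - \frac{\left(26 + 37\right) \frac{1}{-57 + 66}}{4} = - \frac{63 \cdot \frac{1}{9}}{4} = \left(- \frac{1}{4}\right) 7 = - \frac{7}{4} \approx -1.75$)
$p = -78$ ($p = - 13 \left(6 + 0\right) = \left(-13\right) 6 = -78$)
$l + p \left(-56\right) = - \frac{7}{4} - -4368 = - \frac{7}{4} + 4368 = \frac{17465}{4}$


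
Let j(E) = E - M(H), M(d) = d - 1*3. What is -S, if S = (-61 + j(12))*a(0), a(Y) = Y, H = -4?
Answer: 0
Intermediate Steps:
M(d) = -3 + d (M(d) = d - 3 = -3 + d)
j(E) = 7 + E (j(E) = E - (-3 - 4) = E - 1*(-7) = E + 7 = 7 + E)
S = 0 (S = (-61 + (7 + 12))*0 = (-61 + 19)*0 = -42*0 = 0)
-S = -1*0 = 0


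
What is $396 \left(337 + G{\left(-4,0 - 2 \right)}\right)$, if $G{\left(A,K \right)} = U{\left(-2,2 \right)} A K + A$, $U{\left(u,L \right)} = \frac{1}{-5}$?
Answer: $\frac{656172}{5} \approx 1.3123 \cdot 10^{5}$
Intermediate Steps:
$U{\left(u,L \right)} = - \frac{1}{5}$
$G{\left(A,K \right)} = A - \frac{A K}{5}$ ($G{\left(A,K \right)} = - \frac{A}{5} K + A = - \frac{A K}{5} + A = A - \frac{A K}{5}$)
$396 \left(337 + G{\left(-4,0 - 2 \right)}\right) = 396 \left(337 + \frac{1}{5} \left(-4\right) \left(5 - \left(0 - 2\right)\right)\right) = 396 \left(337 + \frac{1}{5} \left(-4\right) \left(5 - -2\right)\right) = 396 \left(337 + \frac{1}{5} \left(-4\right) \left(5 + 2\right)\right) = 396 \left(337 + \frac{1}{5} \left(-4\right) 7\right) = 396 \left(337 - \frac{28}{5}\right) = 396 \cdot \frac{1657}{5} = \frac{656172}{5}$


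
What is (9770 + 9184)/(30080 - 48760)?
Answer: -9477/9340 ≈ -1.0147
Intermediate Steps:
(9770 + 9184)/(30080 - 48760) = 18954/(-18680) = 18954*(-1/18680) = -9477/9340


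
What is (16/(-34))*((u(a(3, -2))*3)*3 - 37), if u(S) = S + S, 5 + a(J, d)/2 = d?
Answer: 136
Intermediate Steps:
a(J, d) = -10 + 2*d
u(S) = 2*S
(16/(-34))*((u(a(3, -2))*3)*3 - 37) = (16/(-34))*(((2*(-10 + 2*(-2)))*3)*3 - 37) = (16*(-1/34))*(((2*(-10 - 4))*3)*3 - 37) = -8*(((2*(-14))*3)*3 - 37)/17 = -8*(-28*3*3 - 37)/17 = -8*(-84*3 - 37)/17 = -8*(-252 - 37)/17 = -8/17*(-289) = 136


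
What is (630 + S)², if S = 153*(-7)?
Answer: 194481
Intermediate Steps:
S = -1071
(630 + S)² = (630 - 1071)² = (-441)² = 194481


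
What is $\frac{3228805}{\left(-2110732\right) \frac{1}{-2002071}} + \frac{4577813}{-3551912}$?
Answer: $\frac{441550075170209947}{144175659992} \approx 3.0626 \cdot 10^{6}$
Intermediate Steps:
$\frac{3228805}{\left(-2110732\right) \frac{1}{-2002071}} + \frac{4577813}{-3551912} = \frac{3228805}{\left(-2110732\right) \left(- \frac{1}{2002071}\right)} + 4577813 \left(- \frac{1}{3551912}\right) = \frac{3228805}{\frac{2110732}{2002071}} - \frac{4577813}{3551912} = 3228805 \cdot \frac{2002071}{2110732} - \frac{4577813}{3551912} = \frac{6464296855155}{2110732} - \frac{4577813}{3551912} = \frac{441550075170209947}{144175659992}$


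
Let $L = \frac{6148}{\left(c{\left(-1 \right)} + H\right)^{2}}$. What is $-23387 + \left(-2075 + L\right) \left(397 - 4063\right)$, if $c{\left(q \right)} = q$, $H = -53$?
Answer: $\frac{1840927595}{243} \approx 7.5758 \cdot 10^{6}$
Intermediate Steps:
$L = \frac{1537}{729}$ ($L = \frac{6148}{\left(-1 - 53\right)^{2}} = \frac{6148}{\left(-54\right)^{2}} = \frac{6148}{2916} = 6148 \cdot \frac{1}{2916} = \frac{1537}{729} \approx 2.1084$)
$-23387 + \left(-2075 + L\right) \left(397 - 4063\right) = -23387 + \left(-2075 + \frac{1537}{729}\right) \left(397 - 4063\right) = -23387 - - \frac{1846610636}{243} = -23387 + \frac{1846610636}{243} = \frac{1840927595}{243}$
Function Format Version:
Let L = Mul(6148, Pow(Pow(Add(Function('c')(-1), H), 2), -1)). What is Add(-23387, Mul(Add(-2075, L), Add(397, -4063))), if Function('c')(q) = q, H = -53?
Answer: Rational(1840927595, 243) ≈ 7.5758e+6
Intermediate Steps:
L = Rational(1537, 729) (L = Mul(6148, Pow(Pow(Add(-1, -53), 2), -1)) = Mul(6148, Pow(Pow(-54, 2), -1)) = Mul(6148, Pow(2916, -1)) = Mul(6148, Rational(1, 2916)) = Rational(1537, 729) ≈ 2.1084)
Add(-23387, Mul(Add(-2075, L), Add(397, -4063))) = Add(-23387, Mul(Add(-2075, Rational(1537, 729)), Add(397, -4063))) = Add(-23387, Mul(Rational(-1511138, 729), -3666)) = Add(-23387, Rational(1846610636, 243)) = Rational(1840927595, 243)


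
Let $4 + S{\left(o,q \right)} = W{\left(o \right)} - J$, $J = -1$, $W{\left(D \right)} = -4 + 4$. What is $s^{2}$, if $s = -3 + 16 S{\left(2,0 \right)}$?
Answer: $2601$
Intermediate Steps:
$W{\left(D \right)} = 0$
$S{\left(o,q \right)} = -3$ ($S{\left(o,q \right)} = -4 + \left(0 - -1\right) = -4 + \left(0 + 1\right) = -4 + 1 = -3$)
$s = -51$ ($s = -3 + 16 \left(-3\right) = -3 - 48 = -51$)
$s^{2} = \left(-51\right)^{2} = 2601$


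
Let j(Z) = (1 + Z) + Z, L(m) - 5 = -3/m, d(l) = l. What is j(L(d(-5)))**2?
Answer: 3721/25 ≈ 148.84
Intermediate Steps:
L(m) = 5 - 3/m
j(Z) = 1 + 2*Z
j(L(d(-5)))**2 = (1 + 2*(5 - 3/(-5)))**2 = (1 + 2*(5 - 3*(-1/5)))**2 = (1 + 2*(5 + 3/5))**2 = (1 + 2*(28/5))**2 = (1 + 56/5)**2 = (61/5)**2 = 3721/25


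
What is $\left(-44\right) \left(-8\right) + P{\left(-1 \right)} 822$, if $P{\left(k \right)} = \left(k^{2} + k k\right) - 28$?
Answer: $-21020$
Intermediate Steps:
$P{\left(k \right)} = -28 + 2 k^{2}$ ($P{\left(k \right)} = \left(k^{2} + k^{2}\right) - 28 = 2 k^{2} - 28 = -28 + 2 k^{2}$)
$\left(-44\right) \left(-8\right) + P{\left(-1 \right)} 822 = \left(-44\right) \left(-8\right) + \left(-28 + 2 \left(-1\right)^{2}\right) 822 = 352 + \left(-28 + 2 \cdot 1\right) 822 = 352 + \left(-28 + 2\right) 822 = 352 - 21372 = -21020$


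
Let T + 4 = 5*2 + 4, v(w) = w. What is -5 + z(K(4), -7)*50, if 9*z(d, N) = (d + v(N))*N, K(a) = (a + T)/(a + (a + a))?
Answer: 5990/27 ≈ 221.85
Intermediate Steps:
T = 10 (T = -4 + (5*2 + 4) = -4 + (10 + 4) = -4 + 14 = 10)
K(a) = (10 + a)/(3*a) (K(a) = (a + 10)/(a + (a + a)) = (10 + a)/(a + 2*a) = (10 + a)/((3*a)) = (10 + a)*(1/(3*a)) = (10 + a)/(3*a))
z(d, N) = N*(N + d)/9 (z(d, N) = ((d + N)*N)/9 = ((N + d)*N)/9 = (N*(N + d))/9 = N*(N + d)/9)
-5 + z(K(4), -7)*50 = -5 + ((⅑)*(-7)*(-7 + (⅓)*(10 + 4)/4))*50 = -5 + ((⅑)*(-7)*(-7 + (⅓)*(¼)*14))*50 = -5 + ((⅑)*(-7)*(-7 + 7/6))*50 = -5 + ((⅑)*(-7)*(-35/6))*50 = -5 + (245/54)*50 = -5 + 6125/27 = 5990/27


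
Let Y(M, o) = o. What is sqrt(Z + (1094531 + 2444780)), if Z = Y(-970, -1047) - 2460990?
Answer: sqrt(1077274) ≈ 1037.9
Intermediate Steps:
Z = -2462037 (Z = -1047 - 2460990 = -2462037)
sqrt(Z + (1094531 + 2444780)) = sqrt(-2462037 + (1094531 + 2444780)) = sqrt(-2462037 + 3539311) = sqrt(1077274)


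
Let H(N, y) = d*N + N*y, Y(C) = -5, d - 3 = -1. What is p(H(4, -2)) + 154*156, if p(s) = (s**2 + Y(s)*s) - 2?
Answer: 24022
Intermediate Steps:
d = 2 (d = 3 - 1 = 2)
H(N, y) = 2*N + N*y
p(s) = -2 + s**2 - 5*s (p(s) = (s**2 - 5*s) - 2 = -2 + s**2 - 5*s)
p(H(4, -2)) + 154*156 = (-2 + (4*(2 - 2))**2 - 20*(2 - 2)) + 154*156 = (-2 + (4*0)**2 - 20*0) + 24024 = (-2 + 0**2 - 5*0) + 24024 = (-2 + 0 + 0) + 24024 = -2 + 24024 = 24022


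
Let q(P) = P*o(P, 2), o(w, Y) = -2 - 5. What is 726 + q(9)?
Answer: 663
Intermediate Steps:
o(w, Y) = -7
q(P) = -7*P (q(P) = P*(-7) = -7*P)
726 + q(9) = 726 - 7*9 = 726 - 63 = 663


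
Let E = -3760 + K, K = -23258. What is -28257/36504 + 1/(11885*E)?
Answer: -168029167991/217069636680 ≈ -0.77408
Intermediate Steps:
E = -27018 (E = -3760 - 23258 = -27018)
-28257/36504 + 1/(11885*E) = -28257/36504 + 1/(11885*(-27018)) = -28257*1/36504 + (1/11885)*(-1/27018) = -9419/12168 - 1/321108930 = -168029167991/217069636680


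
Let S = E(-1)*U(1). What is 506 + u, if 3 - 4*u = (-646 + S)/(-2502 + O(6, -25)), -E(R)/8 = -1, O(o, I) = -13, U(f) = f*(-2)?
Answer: 5097243/10060 ≈ 506.68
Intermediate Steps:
U(f) = -2*f
E(R) = 8 (E(R) = -8*(-1) = 8)
S = -16 (S = 8*(-2*1) = 8*(-2) = -16)
u = 6883/10060 (u = 3/4 - (-646 - 16)/(4*(-2502 - 13)) = 3/4 - (-331)/(2*(-2515)) = 3/4 - (-331)*(-1)/(2*2515) = 3/4 - 1/4*662/2515 = 3/4 - 331/5030 = 6883/10060 ≈ 0.68419)
506 + u = 506 + 6883/10060 = 5097243/10060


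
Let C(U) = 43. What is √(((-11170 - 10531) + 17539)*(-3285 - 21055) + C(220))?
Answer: √101303123 ≈ 10065.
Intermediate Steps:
√(((-11170 - 10531) + 17539)*(-3285 - 21055) + C(220)) = √(((-11170 - 10531) + 17539)*(-3285 - 21055) + 43) = √((-21701 + 17539)*(-24340) + 43) = √(-4162*(-24340) + 43) = √(101303080 + 43) = √101303123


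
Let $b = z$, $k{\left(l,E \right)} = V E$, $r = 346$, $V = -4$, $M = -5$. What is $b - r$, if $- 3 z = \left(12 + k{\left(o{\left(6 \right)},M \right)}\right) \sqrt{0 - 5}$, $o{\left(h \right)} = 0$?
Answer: $-346 - \frac{32 i \sqrt{5}}{3} \approx -346.0 - 23.851 i$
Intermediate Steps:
$k{\left(l,E \right)} = - 4 E$
$z = - \frac{32 i \sqrt{5}}{3}$ ($z = - \frac{\left(12 - -20\right) \sqrt{0 - 5}}{3} = - \frac{\left(12 + 20\right) \sqrt{-5}}{3} = - \frac{32 i \sqrt{5}}{3} \approx - 23.851 i$)
$b = - \frac{32 i \sqrt{5}}{3} \approx - 23.851 i$
$b - r = - \frac{32 i \sqrt{5}}{3} - 346 = -346 - \frac{32 i \sqrt{5}}{3}$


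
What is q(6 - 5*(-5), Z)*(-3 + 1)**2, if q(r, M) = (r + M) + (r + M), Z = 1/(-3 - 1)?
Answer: 246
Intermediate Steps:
Z = -1/4 (Z = 1/(-4) = -1/4 ≈ -0.25000)
q(r, M) = 2*M + 2*r (q(r, M) = (M + r) + (M + r) = 2*M + 2*r)
q(6 - 5*(-5), Z)*(-3 + 1)**2 = (2*(-1/4) + 2*(6 - 5*(-5)))*(-3 + 1)**2 = (-1/2 + 2*(6 + 25))*(-2)**2 = (-1/2 + 2*31)*4 = (-1/2 + 62)*4 = (123/2)*4 = 246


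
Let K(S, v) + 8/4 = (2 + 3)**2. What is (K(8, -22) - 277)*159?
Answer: -40386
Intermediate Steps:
K(S, v) = 23 (K(S, v) = -2 + (2 + 3)**2 = -2 + 5**2 = -2 + 25 = 23)
(K(8, -22) - 277)*159 = (23 - 277)*159 = -254*159 = -40386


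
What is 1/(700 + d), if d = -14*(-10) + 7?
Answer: 1/847 ≈ 0.0011806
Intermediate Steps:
d = 147 (d = 140 + 7 = 147)
1/(700 + d) = 1/(700 + 147) = 1/847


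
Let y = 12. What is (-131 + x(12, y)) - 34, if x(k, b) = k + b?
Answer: -141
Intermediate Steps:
x(k, b) = b + k
(-131 + x(12, y)) - 34 = (-131 + (12 + 12)) - 34 = (-131 + 24) - 34 = -107 - 34 = -141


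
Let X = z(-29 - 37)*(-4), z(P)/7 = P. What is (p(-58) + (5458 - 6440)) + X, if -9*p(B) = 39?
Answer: 2585/3 ≈ 861.67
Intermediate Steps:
p(B) = -13/3 (p(B) = -⅑*39 = -13/3)
z(P) = 7*P
X = 1848 (X = (7*(-29 - 37))*(-4) = (7*(-66))*(-4) = -462*(-4) = 1848)
(p(-58) + (5458 - 6440)) + X = (-13/3 + (5458 - 6440)) + 1848 = (-13/3 - 982) + 1848 = -2959/3 + 1848 = 2585/3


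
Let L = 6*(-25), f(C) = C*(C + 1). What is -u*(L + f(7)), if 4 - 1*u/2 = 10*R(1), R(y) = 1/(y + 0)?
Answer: -1128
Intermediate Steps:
R(y) = 1/y
f(C) = C*(1 + C)
u = -12 (u = 8 - 20/1 = 8 - 20 = -12)
L = -150
-u*(L + f(7)) = -(-12)*(-150 + 7*(1 + 7)) = -(-12)*(-150 + 7*8) = -(-12)*(-150 + 56) = -(-12)*(-94) = -1*1128 = -1128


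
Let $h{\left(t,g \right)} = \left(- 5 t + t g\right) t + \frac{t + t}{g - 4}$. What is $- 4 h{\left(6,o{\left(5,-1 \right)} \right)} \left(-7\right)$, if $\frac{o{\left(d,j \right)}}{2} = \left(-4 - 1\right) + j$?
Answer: $-17157$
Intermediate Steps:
$o{\left(d,j \right)} = -10 + 2 j$ ($o{\left(d,j \right)} = 2 \left(\left(-4 - 1\right) + j\right) = 2 \left(-5 + j\right) = -10 + 2 j$)
$h{\left(t,g \right)} = t \left(- 5 t + g t\right) + \frac{2 t}{-4 + g}$ ($h{\left(t,g \right)} = \left(- 5 t + g t\right) t + \frac{2 t}{-4 + g} = t \left(- 5 t + g t\right) + \frac{2 t}{-4 + g}$)
$- 4 h{\left(6,o{\left(5,-1 \right)} \right)} \left(-7\right) = - 4 \frac{6 \left(2 + 20 \cdot 6 + 6 \left(-10 + 2 \left(-1\right)\right)^{2} - 9 \left(-10 + 2 \left(-1\right)\right) 6\right)}{-4 + \left(-10 + 2 \left(-1\right)\right)} \left(-7\right) = - 4 \frac{6 \left(2 + 120 + 6 \left(-10 - 2\right)^{2} - 9 \left(-10 - 2\right) 6\right)}{-4 - 12} \left(-7\right) = - 4 \frac{6 \left(2 + 120 + 6 \left(-12\right)^{2} - \left(-108\right) 6\right)}{-4 - 12} \left(-7\right) = - 4 \frac{6 \left(2 + 120 + 6 \cdot 144 + 648\right)}{-16} \left(-7\right) = - 4 \cdot 6 \left(- \frac{1}{16}\right) \left(2 + 120 + 864 + 648\right) \left(-7\right) = - 4 \cdot 6 \left(- \frac{1}{16}\right) 1634 \left(-7\right) = \left(-4\right) \left(- \frac{2451}{4}\right) \left(-7\right) = 2451 \left(-7\right) = -17157$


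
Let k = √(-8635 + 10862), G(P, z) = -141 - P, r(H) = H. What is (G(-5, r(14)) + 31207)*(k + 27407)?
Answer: 851562897 + 31071*√2227 ≈ 8.5303e+8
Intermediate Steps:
k = √2227 ≈ 47.191
(G(-5, r(14)) + 31207)*(k + 27407) = ((-141 - 1*(-5)) + 31207)*(√2227 + 27407) = ((-141 + 5) + 31207)*(27407 + √2227) = (-136 + 31207)*(27407 + √2227) = 31071*(27407 + √2227) = 851562897 + 31071*√2227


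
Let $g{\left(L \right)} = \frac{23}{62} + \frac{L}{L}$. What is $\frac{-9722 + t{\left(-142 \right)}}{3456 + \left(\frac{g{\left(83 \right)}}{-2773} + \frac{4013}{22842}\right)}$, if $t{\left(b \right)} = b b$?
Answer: $\frac{4640915574}{1536086695} \approx 3.0213$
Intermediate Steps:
$g{\left(L \right)} = \frac{85}{62}$ ($g{\left(L \right)} = 23 \cdot \frac{1}{62} + 1 = \frac{23}{62} + 1 = \frac{85}{62}$)
$t{\left(b \right)} = b^{2}$
$\frac{-9722 + t{\left(-142 \right)}}{3456 + \left(\frac{g{\left(83 \right)}}{-2773} + \frac{4013}{22842}\right)} = \frac{-9722 + \left(-142\right)^{2}}{3456 + \left(\frac{85}{62 \left(-2773\right)} + \frac{4013}{22842}\right)} = \frac{-9722 + 20164}{3456 + \left(\frac{85}{62} \left(- \frac{1}{2773}\right) + 4013 \cdot \frac{1}{22842}\right)} = \frac{10442}{3456 + \left(- \frac{85}{171926} + \frac{4013}{22842}\right)} = \frac{10442}{3456 + \frac{77863}{444447}} = \frac{10442}{\frac{1536086695}{444447}} = 10442 \cdot \frac{444447}{1536086695} = \frac{4640915574}{1536086695}$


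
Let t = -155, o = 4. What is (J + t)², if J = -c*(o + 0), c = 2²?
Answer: 29241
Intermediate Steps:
c = 4
J = -16 (J = -4*(4 + 0) = -4*4 = -1*16 = -16)
(J + t)² = (-16 - 155)² = (-171)² = 29241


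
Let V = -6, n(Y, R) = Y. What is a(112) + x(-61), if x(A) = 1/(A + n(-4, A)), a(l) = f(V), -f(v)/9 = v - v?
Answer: -1/65 ≈ -0.015385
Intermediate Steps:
f(v) = 0 (f(v) = -9*(v - v) = -9*0 = 0)
a(l) = 0
x(A) = 1/(-4 + A) (x(A) = 1/(A - 4) = 1/(-4 + A))
a(112) + x(-61) = 0 + 1/(-4 - 61) = 0 + 1/(-65) = 0 - 1/65 = -1/65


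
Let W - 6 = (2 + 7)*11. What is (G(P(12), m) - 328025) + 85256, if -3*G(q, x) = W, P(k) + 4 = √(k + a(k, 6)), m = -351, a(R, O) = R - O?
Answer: -242804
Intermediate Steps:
P(k) = -4 + √(-6 + 2*k) (P(k) = -4 + √(k + (k - 1*6)) = -4 + √(k + (k - 6)) = -4 + √(k + (-6 + k)) = -4 + √(-6 + 2*k))
W = 105 (W = 6 + (2 + 7)*11 = 6 + 9*11 = 6 + 99 = 105)
G(q, x) = -35 (G(q, x) = -⅓*105 = -35)
(G(P(12), m) - 328025) + 85256 = (-35 - 328025) + 85256 = -328060 + 85256 = -242804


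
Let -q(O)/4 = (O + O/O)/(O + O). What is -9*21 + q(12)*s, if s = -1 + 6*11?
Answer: -1979/6 ≈ -329.83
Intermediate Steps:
q(O) = -2*(1 + O)/O (q(O) = -4*(O + O/O)/(O + O) = -4*(O + 1)/(2*O) = -4*(1 + O)*1/(2*O) = -2*(1 + O)/O)
s = 65 (s = -1 + 66 = 65)
-9*21 + q(12)*s = -9*21 + (-2 - 2/12)*65 = -189 + (-2 - 2*1/12)*65 = -189 + (-2 - 1/6)*65 = -189 - 13/6*65 = -189 - 845/6 = -1979/6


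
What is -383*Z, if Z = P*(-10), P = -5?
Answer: -19150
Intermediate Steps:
Z = 50 (Z = -5*(-10) = 50)
-383*Z = -383*50 = -19150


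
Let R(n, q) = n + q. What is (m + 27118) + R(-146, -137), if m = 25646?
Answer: 52481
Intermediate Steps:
(m + 27118) + R(-146, -137) = (25646 + 27118) + (-146 - 137) = 52764 - 283 = 52481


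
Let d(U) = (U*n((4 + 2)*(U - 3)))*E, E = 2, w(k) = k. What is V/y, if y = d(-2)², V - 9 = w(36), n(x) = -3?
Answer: 5/16 ≈ 0.31250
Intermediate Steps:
d(U) = -6*U (d(U) = (U*(-3))*2 = -3*U*2 = -6*U)
V = 45 (V = 9 + 36 = 45)
y = 144 (y = (-6*(-2))² = 12² = 144)
V/y = 45/144 = 45*(1/144) = 5/16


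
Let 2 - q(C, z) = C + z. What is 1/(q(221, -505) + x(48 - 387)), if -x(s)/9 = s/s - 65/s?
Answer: 113/31106 ≈ 0.0036327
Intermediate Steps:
q(C, z) = 2 - C - z (q(C, z) = 2 - (C + z) = 2 + (-C - z) = 2 - C - z)
x(s) = -9 + 585/s (x(s) = -9*(s/s - 65/s) = -9*(1 - 65/s) = -9 + 585/s)
1/(q(221, -505) + x(48 - 387)) = 1/((2 - 1*221 - 1*(-505)) + (-9 + 585/(48 - 387))) = 1/((2 - 221 + 505) + (-9 + 585/(-339))) = 1/(286 + (-9 + 585*(-1/339))) = 1/(286 + (-9 - 195/113)) = 1/(286 - 1212/113) = 1/(31106/113) = 113/31106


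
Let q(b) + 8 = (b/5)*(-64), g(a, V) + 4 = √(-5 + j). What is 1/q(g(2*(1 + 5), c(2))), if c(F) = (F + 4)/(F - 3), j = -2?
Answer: 135/9416 + 5*I*√7/1177 ≈ 0.014337 + 0.011239*I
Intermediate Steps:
c(F) = (4 + F)/(-3 + F)
g(a, V) = -4 + I*√7 (g(a, V) = -4 + √(-5 - 2) = -4 + √(-7) = -4 + I*√7)
q(b) = -8 - 64*b/5 (q(b) = -8 + (b/5)*(-64) = -8 - 64*b/5)
1/q(g(2*(1 + 5), c(2))) = 1/(-8 - 64*(-4 + I*√7)/5) = 1/(-8 + (256/5 - 64*I*√7/5)) = 1/(216/5 - 64*I*√7/5)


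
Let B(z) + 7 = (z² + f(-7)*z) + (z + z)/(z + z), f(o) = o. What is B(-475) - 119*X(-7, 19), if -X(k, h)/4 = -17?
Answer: 220852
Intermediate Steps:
X(k, h) = 68 (X(k, h) = -4*(-17) = 68)
B(z) = -6 + z² - 7*z (B(z) = -7 + ((z² - 7*z) + (z + z)/(z + z)) = -7 + ((z² - 7*z) + (2*z)/((2*z))) = -7 + ((z² - 7*z) + (2*z)*(1/(2*z))) = -7 + ((z² - 7*z) + 1) = -7 + (1 + z² - 7*z) = -6 + z² - 7*z)
B(-475) - 119*X(-7, 19) = (-6 + (-475)² - 7*(-475)) - 119*68 = (-6 + 225625 + 3325) - 1*8092 = 228944 - 8092 = 220852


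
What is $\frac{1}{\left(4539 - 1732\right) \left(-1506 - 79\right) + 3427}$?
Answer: $- \frac{1}{4445668} \approx -2.2494 \cdot 10^{-7}$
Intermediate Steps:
$\frac{1}{\left(4539 - 1732\right) \left(-1506 - 79\right) + 3427} = \frac{1}{2807 \left(-1585\right) + 3427} = \frac{1}{-4449095 + 3427} = \frac{1}{-4445668} = - \frac{1}{4445668}$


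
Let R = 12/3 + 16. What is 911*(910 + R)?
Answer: 847230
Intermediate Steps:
R = 20 (R = (⅓)*12 + 16 = 4 + 16 = 20)
911*(910 + R) = 911*(910 + 20) = 911*930 = 847230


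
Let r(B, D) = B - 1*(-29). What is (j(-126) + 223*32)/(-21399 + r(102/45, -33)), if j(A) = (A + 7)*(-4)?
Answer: -28545/80129 ≈ -0.35624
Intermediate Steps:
r(B, D) = 29 + B (r(B, D) = B + 29 = 29 + B)
j(A) = -28 - 4*A (j(A) = (7 + A)*(-4) = -28 - 4*A)
(j(-126) + 223*32)/(-21399 + r(102/45, -33)) = ((-28 - 4*(-126)) + 223*32)/(-21399 + (29 + 102/45)) = ((-28 + 504) + 7136)/(-21399 + (29 + 102*(1/45))) = (476 + 7136)/(-21399 + (29 + 34/15)) = 7612/(-21399 + 469/15) = 7612/(-320516/15) = 7612*(-15/320516) = -28545/80129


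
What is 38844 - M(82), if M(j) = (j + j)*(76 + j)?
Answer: 12932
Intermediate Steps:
M(j) = 2*j*(76 + j) (M(j) = (2*j)*(76 + j) = 2*j*(76 + j))
38844 - M(82) = 38844 - 2*82*(76 + 82) = 38844 - 2*82*158 = 38844 - 1*25912 = 38844 - 25912 = 12932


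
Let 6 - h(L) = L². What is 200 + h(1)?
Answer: 205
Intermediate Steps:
h(L) = 6 - L²
200 + h(1) = 200 + (6 - 1*1²) = 200 + (6 - 1*1) = 200 + (6 - 1) = 200 + 5 = 205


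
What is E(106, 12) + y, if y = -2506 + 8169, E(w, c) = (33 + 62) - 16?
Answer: 5742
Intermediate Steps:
E(w, c) = 79 (E(w, c) = 95 - 16 = 79)
y = 5663
E(106, 12) + y = 79 + 5663 = 5742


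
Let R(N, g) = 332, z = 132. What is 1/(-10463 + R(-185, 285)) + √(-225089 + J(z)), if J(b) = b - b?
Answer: -1/10131 + I*√225089 ≈ -9.8707e-5 + 474.44*I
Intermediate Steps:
J(b) = 0
1/(-10463 + R(-185, 285)) + √(-225089 + J(z)) = 1/(-10463 + 332) + √(-225089 + 0) = 1/(-10131) + √(-225089) = -1/10131 + I*√225089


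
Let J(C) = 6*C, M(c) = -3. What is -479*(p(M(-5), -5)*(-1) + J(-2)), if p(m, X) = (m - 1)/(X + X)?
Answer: 29698/5 ≈ 5939.6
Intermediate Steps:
p(m, X) = (-1 + m)/(2*X) (p(m, X) = (-1 + m)/((2*X)) = (-1 + m)*(1/(2*X)) = (-1 + m)/(2*X))
-479*(p(M(-5), -5)*(-1) + J(-2)) = -479*(((½)*(-1 - 3)/(-5))*(-1) + 6*(-2)) = -479*(((½)*(-⅕)*(-4))*(-1) - 12) = -479*((⅖)*(-1) - 12) = -479*(-⅖ - 12) = -479*(-62/5) = 29698/5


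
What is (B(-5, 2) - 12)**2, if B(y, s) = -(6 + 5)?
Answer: 529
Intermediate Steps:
B(y, s) = -11 (B(y, s) = -1*11 = -11)
(B(-5, 2) - 12)**2 = (-11 - 12)**2 = (-23)**2 = 529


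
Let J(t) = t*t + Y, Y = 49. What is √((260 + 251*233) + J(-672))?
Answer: 2*√127594 ≈ 714.41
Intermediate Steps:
J(t) = 49 + t² (J(t) = t*t + 49 = t² + 49 = 49 + t²)
√((260 + 251*233) + J(-672)) = √((260 + 251*233) + (49 + (-672)²)) = √((260 + 58483) + (49 + 451584)) = √(58743 + 451633) = √510376 = 2*√127594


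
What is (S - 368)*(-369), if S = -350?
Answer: 264942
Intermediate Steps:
(S - 368)*(-369) = (-350 - 368)*(-369) = -718*(-369) = 264942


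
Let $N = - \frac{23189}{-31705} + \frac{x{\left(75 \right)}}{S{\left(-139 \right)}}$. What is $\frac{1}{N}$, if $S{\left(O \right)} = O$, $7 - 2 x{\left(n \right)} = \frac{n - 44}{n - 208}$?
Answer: $\frac{586130335}{413444938} \approx 1.4177$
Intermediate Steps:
$x{\left(n \right)} = \frac{7}{2} - \frac{-44 + n}{2 \left(-208 + n\right)}$ ($x{\left(n \right)} = \frac{7}{2} - \frac{\left(n - 44\right) \frac{1}{n - 208}}{2} = \frac{7}{2} - \frac{\left(-44 + n\right) \frac{1}{-208 + n}}{2} = \frac{7}{2} - \frac{\frac{1}{-208 + n} \left(-44 + n\right)}{2} = \frac{7}{2} - \frac{-44 + n}{2 \left(-208 + n\right)}$)
$N = \frac{413444938}{586130335}$ ($N = - \frac{23189}{-31705} + \frac{\frac{1}{-208 + 75} \left(-706 + 3 \cdot 75\right)}{-139} = \left(-23189\right) \left(- \frac{1}{31705}\right) + \frac{-706 + 225}{-133} \left(- \frac{1}{139}\right) = \frac{23189}{31705} + \left(- \frac{1}{133}\right) \left(-481\right) \left(- \frac{1}{139}\right) = \frac{23189}{31705} + \frac{481}{133} \left(- \frac{1}{139}\right) = \frac{23189}{31705} - \frac{481}{18487} = \frac{413444938}{586130335} \approx 0.70538$)
$\frac{1}{N} = \frac{1}{\frac{413444938}{586130335}} = \frac{586130335}{413444938}$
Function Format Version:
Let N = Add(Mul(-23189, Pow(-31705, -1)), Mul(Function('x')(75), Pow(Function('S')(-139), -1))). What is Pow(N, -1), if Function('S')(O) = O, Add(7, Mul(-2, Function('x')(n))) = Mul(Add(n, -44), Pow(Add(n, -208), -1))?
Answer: Rational(586130335, 413444938) ≈ 1.4177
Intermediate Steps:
Function('x')(n) = Add(Rational(7, 2), Mul(Rational(-1, 2), Pow(Add(-208, n), -1), Add(-44, n))) (Function('x')(n) = Add(Rational(7, 2), Mul(Rational(-1, 2), Mul(Add(n, -44), Pow(Add(n, -208), -1)))) = Add(Rational(7, 2), Mul(Rational(-1, 2), Mul(Add(-44, n), Pow(Add(-208, n), -1)))) = Add(Rational(7, 2), Mul(Rational(-1, 2), Mul(Pow(Add(-208, n), -1), Add(-44, n)))) = Add(Rational(7, 2), Mul(Rational(-1, 2), Pow(Add(-208, n), -1), Add(-44, n))))
N = Rational(413444938, 586130335) (N = Add(Mul(-23189, Pow(-31705, -1)), Mul(Mul(Pow(Add(-208, 75), -1), Add(-706, Mul(3, 75))), Pow(-139, -1))) = Add(Mul(-23189, Rational(-1, 31705)), Mul(Mul(Pow(-133, -1), Add(-706, 225)), Rational(-1, 139))) = Add(Rational(23189, 31705), Mul(Mul(Rational(-1, 133), -481), Rational(-1, 139))) = Add(Rational(23189, 31705), Mul(Rational(481, 133), Rational(-1, 139))) = Add(Rational(23189, 31705), Rational(-481, 18487)) = Rational(413444938, 586130335) ≈ 0.70538)
Pow(N, -1) = Pow(Rational(413444938, 586130335), -1) = Rational(586130335, 413444938)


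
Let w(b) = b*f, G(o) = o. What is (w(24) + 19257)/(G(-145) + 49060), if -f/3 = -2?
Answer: 6467/16305 ≈ 0.39663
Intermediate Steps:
f = 6 (f = -3*(-2) = 6)
w(b) = 6*b (w(b) = b*6 = 6*b)
(w(24) + 19257)/(G(-145) + 49060) = (6*24 + 19257)/(-145 + 49060) = (144 + 19257)/48915 = 19401*(1/48915) = 6467/16305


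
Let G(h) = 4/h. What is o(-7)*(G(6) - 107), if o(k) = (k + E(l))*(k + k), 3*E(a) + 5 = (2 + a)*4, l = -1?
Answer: -98252/9 ≈ -10917.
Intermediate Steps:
E(a) = 1 + 4*a/3 (E(a) = -5/3 + ((2 + a)*4)/3 = -5/3 + (8 + 4*a)/3 = -5/3 + (8/3 + 4*a/3) = 1 + 4*a/3)
o(k) = 2*k*(-⅓ + k) (o(k) = (k + (1 + (4/3)*(-1)))*(k + k) = (k + (1 - 4/3))*(2*k) = (k - ⅓)*(2*k) = (-⅓ + k)*(2*k) = 2*k*(-⅓ + k))
o(-7)*(G(6) - 107) = ((⅔)*(-7)*(-1 + 3*(-7)))*(4/6 - 107) = ((⅔)*(-7)*(-1 - 21))*(4*(⅙) - 107) = ((⅔)*(-7)*(-22))*(⅔ - 107) = (308/3)*(-319/3) = -98252/9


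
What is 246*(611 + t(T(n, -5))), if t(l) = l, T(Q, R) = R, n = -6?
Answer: 149076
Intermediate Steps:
246*(611 + t(T(n, -5))) = 246*(611 - 5) = 246*606 = 149076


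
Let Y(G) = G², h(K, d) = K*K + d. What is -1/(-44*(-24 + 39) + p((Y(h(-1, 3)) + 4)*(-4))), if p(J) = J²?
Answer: -1/5740 ≈ -0.00017422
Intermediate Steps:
h(K, d) = d + K² (h(K, d) = K² + d = d + K²)
-1/(-44*(-24 + 39) + p((Y(h(-1, 3)) + 4)*(-4))) = -1/(-44*(-24 + 39) + (((3 + (-1)²)² + 4)*(-4))²) = -1/(-44*15 + (((3 + 1)² + 4)*(-4))²) = -1/(-660 + ((4² + 4)*(-4))²) = -1/(-660 + ((16 + 4)*(-4))²) = -1/(-660 + (20*(-4))²) = -1/(-660 + (-80)²) = -1/(-660 + 6400) = -1/5740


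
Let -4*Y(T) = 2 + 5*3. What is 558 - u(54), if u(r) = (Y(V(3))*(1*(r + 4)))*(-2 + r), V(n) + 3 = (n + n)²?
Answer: 13376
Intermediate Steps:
V(n) = -3 + 4*n² (V(n) = -3 + (n + n)² = -3 + (2*n)² = -3 + 4*n²)
Y(T) = -17/4 (Y(T) = -(2 + 5*3)/4 = -(2 + 15)/4 = -¼*17 = -17/4)
u(r) = (-17 - 17*r/4)*(-2 + r) (u(r) = (-17*(r + 4)/4)*(-2 + r) = (-17*(4 + r)/4)*(-2 + r) = (-17 - 17*r/4)*(-2 + r))
558 - u(54) = 558 - (34 - 17/2*54 - 17/4*54²) = 558 - (34 - 459 - 17/4*2916) = 558 - (34 - 459 - 12393) = 558 - 1*(-12818) = 558 + 12818 = 13376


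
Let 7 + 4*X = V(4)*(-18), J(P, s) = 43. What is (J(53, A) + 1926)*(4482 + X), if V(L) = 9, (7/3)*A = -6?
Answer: 34967471/4 ≈ 8.7419e+6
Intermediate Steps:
A = -18/7 (A = (3/7)*(-6) = -18/7 ≈ -2.5714)
X = -169/4 (X = -7/4 + (9*(-18))/4 = -7/4 + (¼)*(-162) = -7/4 - 81/2 = -169/4 ≈ -42.250)
(J(53, A) + 1926)*(4482 + X) = (43 + 1926)*(4482 - 169/4) = 1969*(17759/4) = 34967471/4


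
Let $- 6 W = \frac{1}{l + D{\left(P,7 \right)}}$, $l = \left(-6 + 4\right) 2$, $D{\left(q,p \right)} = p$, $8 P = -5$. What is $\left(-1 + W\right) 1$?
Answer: $- \frac{19}{18} \approx -1.0556$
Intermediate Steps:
$P = - \frac{5}{8}$ ($P = \frac{1}{8} \left(-5\right) = - \frac{5}{8} \approx -0.625$)
$l = -4$ ($l = \left(-2\right) 2 = -4$)
$W = - \frac{1}{18}$ ($W = - \frac{1}{6 \left(-4 + 7\right)} = - \frac{1}{6 \cdot 3} = \left(- \frac{1}{6}\right) \frac{1}{3} = - \frac{1}{18} \approx -0.055556$)
$\left(-1 + W\right) 1 = \left(-1 - \frac{1}{18}\right) 1 = \left(- \frac{19}{18}\right) 1 = - \frac{19}{18}$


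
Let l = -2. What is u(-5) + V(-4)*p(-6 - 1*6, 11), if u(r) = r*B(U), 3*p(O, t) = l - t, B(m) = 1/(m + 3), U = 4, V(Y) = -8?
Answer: 713/21 ≈ 33.952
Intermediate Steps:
B(m) = 1/(3 + m)
p(O, t) = -⅔ - t/3 (p(O, t) = (-2 - t)/3 = -⅔ - t/3)
u(r) = r/7 (u(r) = r/(3 + 4) = r/7)
u(-5) + V(-4)*p(-6 - 1*6, 11) = (⅐)*(-5) - 8*(-⅔ - ⅓*11) = -5/7 - 8*(-⅔ - 11/3) = -5/7 - 8*(-13/3) = -5/7 + 104/3 = 713/21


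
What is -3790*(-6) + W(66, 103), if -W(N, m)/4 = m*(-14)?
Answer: 28508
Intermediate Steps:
W(N, m) = 56*m (W(N, m) = -4*m*(-14) = -(-56)*m = 56*m)
-3790*(-6) + W(66, 103) = -3790*(-6) + 56*103 = 22740 + 5768 = 28508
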